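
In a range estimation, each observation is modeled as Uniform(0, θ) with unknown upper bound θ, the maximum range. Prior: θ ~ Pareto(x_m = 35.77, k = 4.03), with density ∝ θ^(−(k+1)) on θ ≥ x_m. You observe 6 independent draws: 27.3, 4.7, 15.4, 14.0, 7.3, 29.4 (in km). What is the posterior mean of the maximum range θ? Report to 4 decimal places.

A Pareto(scale x_m, shape k) prior on the upper bound θ of Uniform(0, θ) is conjugate: posterior is Pareto(max(x_m, max xᵢ), k + n).
Sample maximum = 29.4; prior scale x_m = 35.77 → posterior scale = max = 35.77.
Posterior shape = 4.03 + 6 = 10.03.
E[θ|data] = k·x_m/(k−1) = 10.03·35.77/9.03 = 39.7312.

39.7312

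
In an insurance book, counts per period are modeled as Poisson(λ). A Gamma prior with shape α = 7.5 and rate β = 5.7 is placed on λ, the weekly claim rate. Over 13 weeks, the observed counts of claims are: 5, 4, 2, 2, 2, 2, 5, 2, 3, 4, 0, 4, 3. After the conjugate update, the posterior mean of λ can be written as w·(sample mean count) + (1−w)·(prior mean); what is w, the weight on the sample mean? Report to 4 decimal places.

0.6952

With a Gamma(shape α, rate β) prior, the Poisson likelihood is conjugate: the posterior is Gamma(α + ΣXᵢ, β + n).
Posterior mean = (α₀+S)/(β₀+n) = [n/(β₀+n)]·(S/n) + [β₀/(β₀+n)]·(α₀/β₀), so only n and β₀ enter the weight.
Weight on data w = n/(β₀+n) = 13/(5.7+13) = 13/18.7 = 0.6952.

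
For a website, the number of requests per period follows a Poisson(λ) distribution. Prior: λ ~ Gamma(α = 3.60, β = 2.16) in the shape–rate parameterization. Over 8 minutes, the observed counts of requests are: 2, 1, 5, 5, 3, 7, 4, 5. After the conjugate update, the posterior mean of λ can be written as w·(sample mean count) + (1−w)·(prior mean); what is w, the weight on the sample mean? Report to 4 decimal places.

With a Gamma(shape α, rate β) prior, the Poisson likelihood is conjugate: the posterior is Gamma(α + ΣXᵢ, β + n).
Posterior mean = (α₀+S)/(β₀+n) = [n/(β₀+n)]·(S/n) + [β₀/(β₀+n)]·(α₀/β₀), so only n and β₀ enter the weight.
Weight on data w = n/(β₀+n) = 8/(2.16+8) = 8/10.16 = 0.7874.

0.7874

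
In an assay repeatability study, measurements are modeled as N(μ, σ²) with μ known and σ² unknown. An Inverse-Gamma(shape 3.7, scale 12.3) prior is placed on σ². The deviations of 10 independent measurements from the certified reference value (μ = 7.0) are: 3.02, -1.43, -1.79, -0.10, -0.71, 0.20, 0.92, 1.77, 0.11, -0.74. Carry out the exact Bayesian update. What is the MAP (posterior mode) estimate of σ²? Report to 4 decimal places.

2.2713

With known mean μ and an Inverse-Gamma(α, β) prior on σ², the Normal likelihood is conjugate: posterior is Inv-Gamma(α + n/2, β + Σ(xᵢ−μ)²/2).
Σ(xᵢ−μ)² = (3.02)² + (-1.43)² + (-1.79)² + (-0.10)² + (-0.71)² + (0.20)² + (0.92)² + (1.77)² + (0.11)² + (-0.74)² = 19.4625.
Posterior: Inv-Gamma(3.7 + 10/2, 12.3 + 19.4625/2) = Inv-Gamma(8.70, 22.03125).
Mode = β/(α+1) = 22.03125/9.70 = 2.2713.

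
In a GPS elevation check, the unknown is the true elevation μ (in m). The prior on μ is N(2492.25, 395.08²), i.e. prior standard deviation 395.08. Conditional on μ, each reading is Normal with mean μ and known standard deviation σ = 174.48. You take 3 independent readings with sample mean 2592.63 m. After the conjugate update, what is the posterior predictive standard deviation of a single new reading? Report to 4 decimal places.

199.9289

For Normal data with known variance σ², a Normal(μ₀, σ₀²) prior on μ is conjugate. Posterior precision = 1/σ₀² + n/σ²; posterior mean is the precision-weighted average of μ₀ and x̄.
σ₀² = 395.08² = 156088.2064, σ² = 174.48² = 30443.2704; σ² + n·σ₀² = 30443.2704 + 3·156088.2064 = 498707.8896.
Posterior precision = 1/σ₀² + n/σ² = 1/156088.2064 + 3/30443.2704 = (σ² + n·σ₀²)/(σ₀²σ²) = 498707.8896/(156088.2064·30443.2704); posterior variance σₙ² = σ₀²σ²/(σ² + n·σ₀²) = 156088.2064·30443.2704/498707.8896 = 9528.294163.
Predictive variance for one new observation = σₙ² + σ² = 156088.2064·30443.2704/498707.8896 + 30443.2704 = σ²·(σ₀² + 498707.8896)/498707.8896 = 30443.2704·654796.096/498707.8896 = 39971.564563; SD = √(30443.2704·654796.096/498707.8896) = 199.9289.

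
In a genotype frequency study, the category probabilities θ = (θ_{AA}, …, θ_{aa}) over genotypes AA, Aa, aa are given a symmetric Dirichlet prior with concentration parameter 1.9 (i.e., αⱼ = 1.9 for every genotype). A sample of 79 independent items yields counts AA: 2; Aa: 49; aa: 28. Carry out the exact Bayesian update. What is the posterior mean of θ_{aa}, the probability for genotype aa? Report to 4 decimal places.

The Dirichlet prior is conjugate to the Multinomial likelihood: each posterior αⱼ = prior αⱼ + observed count nⱼ.
Posterior concentration: (3.9, 50.9, 29.9), total = 84.7.
E[θ_{aa}|data] = α_{aa}/Σα = 29.9/84.7 = 0.3530.

0.3530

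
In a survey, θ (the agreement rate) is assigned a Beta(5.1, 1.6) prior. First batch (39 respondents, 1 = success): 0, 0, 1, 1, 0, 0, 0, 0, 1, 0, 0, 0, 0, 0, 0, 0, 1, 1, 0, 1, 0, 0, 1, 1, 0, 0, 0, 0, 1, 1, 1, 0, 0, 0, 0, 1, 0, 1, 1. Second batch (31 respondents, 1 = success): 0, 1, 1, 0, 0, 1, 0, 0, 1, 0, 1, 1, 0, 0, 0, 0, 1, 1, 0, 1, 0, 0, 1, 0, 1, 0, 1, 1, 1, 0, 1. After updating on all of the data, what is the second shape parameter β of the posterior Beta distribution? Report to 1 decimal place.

The Beta prior is conjugate to a Binomial/Bernoulli likelihood; the update adds successes to α and failures to β.
After batch 1: Beta(5.1+14, 1.6+25) = Beta(19.1, 26.6).
After batch 2: Beta(19.1+15, 26.6+16) = Beta(34.1, 42.6).
Posterior β = 42.6.

42.6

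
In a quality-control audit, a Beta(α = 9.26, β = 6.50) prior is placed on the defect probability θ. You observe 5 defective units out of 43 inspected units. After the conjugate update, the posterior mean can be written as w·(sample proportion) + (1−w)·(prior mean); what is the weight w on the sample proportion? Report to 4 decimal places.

The Beta prior is conjugate to a Binomial/Bernoulli likelihood; the update adds successes to α and failures to β.
Posterior mean = (α₀+k)/(α₀+β₀+n) = [n/(α₀+β₀+n)]·(k/n) + [(α₀+β₀)/(α₀+β₀+n)]·α₀/(α₀+β₀), so only n and the prior enter the weight.
The weight on the data is w = n/(α₀+β₀+n) = 43/(9.26+6.50+43) = 43/58.76 = 0.7318.

0.7318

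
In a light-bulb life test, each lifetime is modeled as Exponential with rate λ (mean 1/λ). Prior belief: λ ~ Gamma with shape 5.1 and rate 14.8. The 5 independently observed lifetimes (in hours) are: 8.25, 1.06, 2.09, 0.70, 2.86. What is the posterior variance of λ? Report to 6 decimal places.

With a Gamma(shape α, rate β) prior on the exponential rate λ, the posterior after n observations with total T = Σxᵢ is Gamma(α+n, β+T).
Sum of observations T = 14.96 hours; n = 5.
Posterior: Gamma(5.1+5, 14.8+14.96) = Gamma(10.1, 29.76).
Var = α/β² = 0.011404.

0.011404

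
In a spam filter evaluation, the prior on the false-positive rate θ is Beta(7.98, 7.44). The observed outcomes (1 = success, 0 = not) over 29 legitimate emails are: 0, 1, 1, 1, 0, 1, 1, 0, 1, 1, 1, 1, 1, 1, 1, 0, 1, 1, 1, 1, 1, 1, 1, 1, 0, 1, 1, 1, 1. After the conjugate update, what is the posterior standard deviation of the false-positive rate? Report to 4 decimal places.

0.0666

The Beta prior is conjugate to a Binomial/Bernoulli likelihood; the update adds successes to α and failures to β.
Posterior: Beta(α+k, β+n−k) = Beta(7.98+24, 7.44+5) = Beta(31.98, 12.44).
Var = αβ/((α+β)²(α+β+1)) = 31.98·12.44/(44.42²·45.42) = 0.00443910; SD = √0.00443910 = 0.0666.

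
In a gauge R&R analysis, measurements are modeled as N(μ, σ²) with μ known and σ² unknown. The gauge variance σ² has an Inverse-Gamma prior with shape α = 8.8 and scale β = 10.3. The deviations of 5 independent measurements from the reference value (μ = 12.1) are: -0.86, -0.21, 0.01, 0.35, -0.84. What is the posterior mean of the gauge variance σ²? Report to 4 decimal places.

With known mean μ and an Inverse-Gamma(α, β) prior on σ², the Normal likelihood is conjugate: posterior is Inv-Gamma(α + n/2, β + Σ(xᵢ−μ)²/2).
Σ(xᵢ−μ)² = (-0.86)² + (-0.21)² + (0.01)² + (0.35)² + (-0.84)² = 1.6119.
Posterior: Inv-Gamma(8.8 + 5/2, 10.3 + 1.6119/2) = Inv-Gamma(11.30, 11.10595).
E[σ²|data] = β/(α−1) = 11.10595/10.30 = 1.0782.

1.0782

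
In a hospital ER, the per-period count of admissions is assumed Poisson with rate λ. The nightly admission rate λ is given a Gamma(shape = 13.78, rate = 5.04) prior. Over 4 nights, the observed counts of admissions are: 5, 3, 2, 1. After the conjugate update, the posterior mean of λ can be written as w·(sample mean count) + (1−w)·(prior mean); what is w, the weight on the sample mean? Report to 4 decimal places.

With a Gamma(shape α, rate β) prior, the Poisson likelihood is conjugate: the posterior is Gamma(α + ΣXᵢ, β + n).
Posterior mean = (α₀+S)/(β₀+n) = [n/(β₀+n)]·(S/n) + [β₀/(β₀+n)]·(α₀/β₀), so only n and β₀ enter the weight.
Weight on data w = n/(β₀+n) = 4/(5.04+4) = 4/9.04 = 0.4425.

0.4425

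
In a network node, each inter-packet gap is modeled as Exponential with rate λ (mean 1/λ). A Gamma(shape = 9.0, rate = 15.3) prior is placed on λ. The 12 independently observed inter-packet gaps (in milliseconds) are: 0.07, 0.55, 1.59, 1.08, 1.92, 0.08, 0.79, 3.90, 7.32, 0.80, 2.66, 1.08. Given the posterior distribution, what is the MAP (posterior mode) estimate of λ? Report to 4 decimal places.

0.5385

With a Gamma(shape α, rate β) prior on the exponential rate λ, the posterior after n observations with total T = Σxᵢ is Gamma(α+n, β+T).
Sum of observations T = 21.84 milliseconds; n = 12.
Posterior: Gamma(9.0+12, 15.3+21.84) = Gamma(21.0, 37.14).
Mode = (α−1)/β = 0.5385.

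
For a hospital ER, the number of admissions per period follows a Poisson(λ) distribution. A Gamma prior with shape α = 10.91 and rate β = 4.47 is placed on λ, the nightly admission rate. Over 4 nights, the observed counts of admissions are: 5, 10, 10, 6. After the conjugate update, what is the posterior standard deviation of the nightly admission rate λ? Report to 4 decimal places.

With a Gamma(shape α, rate β) prior, the Poisson likelihood is conjugate: the posterior is Gamma(α + ΣXᵢ, β + n).
Sum of counts S = 31 over n = 4 nights.
Posterior: Gamma(α+S, β+n) = Gamma(10.91+31, 4.47+4) = Gamma(41.91, 8.47).
SD = √α/β = √41.91/8.47 = 0.7643.

0.7643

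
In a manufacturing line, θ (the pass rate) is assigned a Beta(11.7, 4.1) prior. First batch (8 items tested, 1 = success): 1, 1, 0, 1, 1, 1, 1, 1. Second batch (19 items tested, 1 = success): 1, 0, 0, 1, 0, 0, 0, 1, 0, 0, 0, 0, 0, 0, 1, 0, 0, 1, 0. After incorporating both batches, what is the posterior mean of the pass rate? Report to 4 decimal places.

0.5537

The Beta prior is conjugate to a Binomial/Bernoulli likelihood; the update adds successes to α and failures to β.
After batch 1: Beta(11.7+7, 4.1+1) = Beta(18.7, 5.1).
After batch 2: Beta(18.7+5, 5.1+14) = Beta(23.7, 19.1).
Posterior mean = α/(α+β) = 23.7/42.8 = 0.5537.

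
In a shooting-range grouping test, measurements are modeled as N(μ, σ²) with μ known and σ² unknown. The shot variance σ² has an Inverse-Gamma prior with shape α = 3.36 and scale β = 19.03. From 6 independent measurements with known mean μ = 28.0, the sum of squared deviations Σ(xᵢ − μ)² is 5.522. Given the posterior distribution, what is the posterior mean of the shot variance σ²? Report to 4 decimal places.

With known mean μ and an Inverse-Gamma(α, β) prior on σ², the Normal likelihood is conjugate: posterior is Inv-Gamma(α + n/2, β + Σ(xᵢ−μ)²/2).
Posterior: Inv-Gamma(3.36 + 6/2, 19.03 + 5.522/2) = Inv-Gamma(6.36, 21.7910).
E[σ²|data] = β/(α−1) = 21.7910/5.36 = 4.0655.

4.0655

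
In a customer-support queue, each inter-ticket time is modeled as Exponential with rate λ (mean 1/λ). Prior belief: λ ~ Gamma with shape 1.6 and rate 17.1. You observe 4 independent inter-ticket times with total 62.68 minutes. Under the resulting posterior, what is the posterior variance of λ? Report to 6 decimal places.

With a Gamma(shape α, rate β) prior on the exponential rate λ, the posterior after n observations with total T = Σxᵢ is Gamma(α+n, β+T).
Posterior: Gamma(1.6+4, 17.1+62.68) = Gamma(5.6, 79.78).
Var = α/β² = 0.000880.

0.000880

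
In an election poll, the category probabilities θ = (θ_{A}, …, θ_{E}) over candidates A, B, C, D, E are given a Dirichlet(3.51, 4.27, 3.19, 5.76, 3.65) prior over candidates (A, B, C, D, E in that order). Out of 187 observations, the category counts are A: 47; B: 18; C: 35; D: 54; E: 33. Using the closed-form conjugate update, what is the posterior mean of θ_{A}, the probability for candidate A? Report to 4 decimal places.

0.2436

The Dirichlet prior is conjugate to the Multinomial likelihood: each posterior αⱼ = prior αⱼ + observed count nⱼ.
Posterior concentration: (50.51, 22.27, 38.19, 59.76, 36.65), total = 207.38.
E[θ_{A}|data] = α_{A}/Σα = 50.51/207.38 = 0.2436.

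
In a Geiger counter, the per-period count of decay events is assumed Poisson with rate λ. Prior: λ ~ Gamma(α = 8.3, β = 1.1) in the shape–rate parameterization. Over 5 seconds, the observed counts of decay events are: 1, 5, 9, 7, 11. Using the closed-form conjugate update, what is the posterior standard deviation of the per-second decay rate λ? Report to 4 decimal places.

1.0535

With a Gamma(shape α, rate β) prior, the Poisson likelihood is conjugate: the posterior is Gamma(α + ΣXᵢ, β + n).
Sum of counts S = 33 over n = 5 seconds.
Posterior: Gamma(α+S, β+n) = Gamma(8.3+33, 1.1+5) = Gamma(41.3, 6.1).
SD = √α/β = √41.3/6.1 = 1.0535.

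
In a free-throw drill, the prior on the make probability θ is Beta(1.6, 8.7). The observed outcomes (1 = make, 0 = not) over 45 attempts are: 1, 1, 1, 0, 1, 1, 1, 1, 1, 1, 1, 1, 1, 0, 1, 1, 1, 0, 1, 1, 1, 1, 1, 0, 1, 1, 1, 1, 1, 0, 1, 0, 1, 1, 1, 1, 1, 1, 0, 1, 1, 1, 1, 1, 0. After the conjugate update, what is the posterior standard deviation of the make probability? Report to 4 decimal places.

The Beta prior is conjugate to a Binomial/Bernoulli likelihood; the update adds successes to α and failures to β.
Posterior: Beta(α+k, β+n−k) = Beta(1.6+37, 8.7+8) = Beta(38.6, 16.7).
Var = αβ/((α+β)²(α+β+1)) = 38.6·16.7/(55.3²·56.3) = 0.00374408; SD = √0.00374408 = 0.0612.

0.0612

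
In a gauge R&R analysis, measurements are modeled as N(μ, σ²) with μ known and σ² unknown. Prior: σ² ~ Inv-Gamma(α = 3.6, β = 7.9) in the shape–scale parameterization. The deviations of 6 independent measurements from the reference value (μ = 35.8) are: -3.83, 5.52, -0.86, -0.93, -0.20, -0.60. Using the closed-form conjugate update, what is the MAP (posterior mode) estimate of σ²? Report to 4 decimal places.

With known mean μ and an Inverse-Gamma(α, β) prior on σ², the Normal likelihood is conjugate: posterior is Inv-Gamma(α + n/2, β + Σ(xᵢ−μ)²/2).
Σ(xᵢ−μ)² = (-3.83)² + (5.52)² + (-0.86)² + (-0.93)² + (-0.20)² + (-0.60)² = 47.1438.
Posterior: Inv-Gamma(3.6 + 6/2, 7.9 + 47.1438/2) = Inv-Gamma(6.60, 31.47190).
Mode = β/(α+1) = 31.47190/7.60 = 4.1410.

4.1410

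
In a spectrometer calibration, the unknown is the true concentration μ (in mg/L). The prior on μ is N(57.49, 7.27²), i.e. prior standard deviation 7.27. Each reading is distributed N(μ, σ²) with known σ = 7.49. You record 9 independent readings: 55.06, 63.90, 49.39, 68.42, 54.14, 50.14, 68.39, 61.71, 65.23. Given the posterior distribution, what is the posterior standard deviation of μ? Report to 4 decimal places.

2.3613

For Normal data with known variance σ², a Normal(μ₀, σ₀²) prior on μ is conjugate. Posterior precision = 1/σ₀² + n/σ²; posterior mean is the precision-weighted average of μ₀ and x̄.
σ₀² = 7.27² = 52.8529, σ² = 7.49² = 56.1001; σ² + n·σ₀² = 56.1001 + 9·52.8529 = 531.7762.
Posterior precision = 1/σ₀² + n/σ² = 1/52.8529 + 9/56.1001 = (σ² + n·σ₀²)/(σ₀²σ²) = 531.7762/(52.8529·56.1001); posterior variance σₙ² = σ₀²σ²/(σ² + n·σ₀²) = 52.8529·56.1001/531.7762 = 5.575753.
Posterior SD = √σₙ² = √(52.8529·56.1001/531.7762) = 2.3613.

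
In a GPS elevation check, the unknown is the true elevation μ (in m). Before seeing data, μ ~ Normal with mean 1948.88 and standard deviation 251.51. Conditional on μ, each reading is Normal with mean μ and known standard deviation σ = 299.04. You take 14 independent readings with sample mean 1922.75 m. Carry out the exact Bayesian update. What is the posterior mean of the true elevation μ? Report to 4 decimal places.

For Normal data with known variance σ², a Normal(μ₀, σ₀²) prior on μ is conjugate. Posterior precision = 1/σ₀² + n/σ²; posterior mean is the precision-weighted average of μ₀ and x̄.
n·x̄ = 14·1922.75 = 26918.5.
σ₀² = 251.51² = 63257.2801, σ² = 299.04² = 89424.9216; σ² + n·σ₀² = 89424.9216 + 14·63257.2801 = 975026.843.
Posterior mean = (μ₀/σ₀² + n·x̄/σ²)/(1/σ₀² + n/σ²) = (σ²·μ₀ + σ₀²·n·x̄)/(σ² + n·σ₀²) = (89424.9216·1948.88 + 63257.2801·26918.5)/975026.843 = 1877069535.579658/975026.843 = 1925.1465.

1925.1465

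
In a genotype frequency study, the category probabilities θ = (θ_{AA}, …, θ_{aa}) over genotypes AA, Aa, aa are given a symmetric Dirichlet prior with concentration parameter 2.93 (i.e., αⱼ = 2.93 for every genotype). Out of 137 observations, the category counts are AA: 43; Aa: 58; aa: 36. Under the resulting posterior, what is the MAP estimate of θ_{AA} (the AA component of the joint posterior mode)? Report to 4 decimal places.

0.3147

The Dirichlet prior is conjugate to the Multinomial likelihood: each posterior αⱼ = prior αⱼ + observed count nⱼ.
Posterior concentration: (45.93, 60.93, 38.93), total = 145.79.
Joint mode component: (α_{AA}−1)/(Σα−K) = 44.93/142.79 = 0.3147.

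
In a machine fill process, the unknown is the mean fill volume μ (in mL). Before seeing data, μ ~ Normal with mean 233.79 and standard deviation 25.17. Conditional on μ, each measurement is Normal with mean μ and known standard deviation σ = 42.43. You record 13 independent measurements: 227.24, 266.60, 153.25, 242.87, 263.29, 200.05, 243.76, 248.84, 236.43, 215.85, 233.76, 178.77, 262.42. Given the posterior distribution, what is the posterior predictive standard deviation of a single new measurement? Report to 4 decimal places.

43.7487

For Normal data with known variance σ², a Normal(μ₀, σ₀²) prior on μ is conjugate. Posterior precision = 1/σ₀² + n/σ²; posterior mean is the precision-weighted average of μ₀ and x̄.
σ₀² = 25.17² = 633.5289, σ² = 42.43² = 1800.3049; σ² + n·σ₀² = 1800.3049 + 13·633.5289 = 10036.1806.
Posterior precision = 1/σ₀² + n/σ² = 1/633.5289 + 13/1800.3049 = (σ² + n·σ₀²)/(σ₀²σ²) = 10036.1806/(633.5289·1800.3049); posterior variance σₙ² = σ₀²σ²/(σ² + n·σ₀²) = 633.5289·1800.3049/10036.1806 = 113.643350.
Predictive variance for one new observation = σₙ² + σ² = 633.5289·1800.3049/10036.1806 + 1800.3049 = σ²·(σ₀² + 10036.1806)/10036.1806 = 1800.3049·10669.7095/10036.1806 = 1913.948250; SD = √(1800.3049·10669.7095/10036.1806) = 43.7487.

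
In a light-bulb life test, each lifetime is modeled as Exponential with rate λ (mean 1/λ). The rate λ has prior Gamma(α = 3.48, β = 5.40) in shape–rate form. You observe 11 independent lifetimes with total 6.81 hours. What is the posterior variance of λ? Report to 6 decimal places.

0.097126

With a Gamma(shape α, rate β) prior on the exponential rate λ, the posterior after n observations with total T = Σxᵢ is Gamma(α+n, β+T).
Posterior: Gamma(3.48+11, 5.40+6.81) = Gamma(14.48, 12.21).
Var = α/β² = 0.097126.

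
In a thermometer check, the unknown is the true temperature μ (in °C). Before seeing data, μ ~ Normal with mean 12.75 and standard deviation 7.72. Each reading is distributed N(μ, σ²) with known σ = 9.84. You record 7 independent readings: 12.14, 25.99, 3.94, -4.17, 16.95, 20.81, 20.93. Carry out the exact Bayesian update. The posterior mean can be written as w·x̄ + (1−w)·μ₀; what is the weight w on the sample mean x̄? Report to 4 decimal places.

For Normal data with known variance σ², a Normal(μ₀, σ₀²) prior on μ is conjugate. Posterior precision = 1/σ₀² + n/σ²; posterior mean is the precision-weighted average of μ₀ and x̄.
σ₀² = 7.72² = 59.5984, σ² = 9.84² = 96.8256. Prior precision 1/σ₀² = 1/59.5984; data precision n/σ² = 7/96.8256.
w = (n/σ²)/(1/σ₀² + n/σ²) = n·σ₀²/(σ² + n·σ₀²) = 7·59.5984/(96.8256 + 7·59.5984) = 417.1888/514.0144 = 0.8116.

0.8116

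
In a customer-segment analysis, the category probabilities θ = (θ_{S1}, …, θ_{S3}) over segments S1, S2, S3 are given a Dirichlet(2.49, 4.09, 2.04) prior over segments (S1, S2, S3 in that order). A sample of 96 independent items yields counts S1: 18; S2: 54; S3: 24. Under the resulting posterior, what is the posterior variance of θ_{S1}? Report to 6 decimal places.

0.001491

The Dirichlet prior is conjugate to the Multinomial likelihood: each posterior αⱼ = prior αⱼ + observed count nⱼ.
Posterior concentration: (20.49, 58.09, 26.04), total = 104.62.
Var[θ_j] = α_j(Σα−α_j)/((Σα)²(Σα+1)) = 20.49·84.13/(104.62²·105.62) = 0.001491.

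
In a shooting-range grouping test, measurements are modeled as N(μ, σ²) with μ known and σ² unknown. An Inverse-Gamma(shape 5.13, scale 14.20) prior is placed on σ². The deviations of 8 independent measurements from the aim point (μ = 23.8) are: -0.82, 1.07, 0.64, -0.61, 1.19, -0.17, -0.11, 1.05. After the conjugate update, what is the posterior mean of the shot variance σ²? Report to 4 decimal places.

With known mean μ and an Inverse-Gamma(α, β) prior on σ², the Normal likelihood is conjugate: posterior is Inv-Gamma(α + n/2, β + Σ(xᵢ−μ)²/2).
Σ(xᵢ−μ)² = (-0.82)² + (1.07)² + (0.64)² + (-0.61)² + (1.19)² + (-0.17)² + (-0.11)² + (1.05)² = 5.1586.
Posterior: Inv-Gamma(5.13 + 8/2, 14.20 + 5.1586/2) = Inv-Gamma(9.13, 16.77930).
E[σ²|data] = β/(α−1) = 16.77930/8.13 = 2.0639.

2.0639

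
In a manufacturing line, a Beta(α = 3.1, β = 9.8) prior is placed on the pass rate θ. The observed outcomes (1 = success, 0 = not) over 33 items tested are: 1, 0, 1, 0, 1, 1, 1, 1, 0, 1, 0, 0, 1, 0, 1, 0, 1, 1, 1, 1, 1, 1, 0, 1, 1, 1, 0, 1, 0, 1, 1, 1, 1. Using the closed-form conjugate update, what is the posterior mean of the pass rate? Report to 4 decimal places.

0.5686

The Beta prior is conjugate to a Binomial/Bernoulli likelihood; the update adds successes to α and failures to β.
Posterior: Beta(α+k, β+n−k) = Beta(3.1+23, 9.8+10) = Beta(26.1, 19.8).
Posterior mean = α/(α+β) = 26.1/45.9 = 0.5686.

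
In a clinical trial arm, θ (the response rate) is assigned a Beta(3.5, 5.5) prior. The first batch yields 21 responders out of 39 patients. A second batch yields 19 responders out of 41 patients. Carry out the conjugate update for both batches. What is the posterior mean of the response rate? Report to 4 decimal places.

0.4888

The Beta prior is conjugate to a Binomial/Bernoulli likelihood; the update adds successes to α and failures to β.
After batch 1: Beta(3.5+21, 5.5+18) = Beta(24.5, 23.5).
After batch 2: Beta(24.5+19, 23.5+22) = Beta(43.5, 45.5).
Posterior mean = α/(α+β) = 43.5/89.0 = 0.4888.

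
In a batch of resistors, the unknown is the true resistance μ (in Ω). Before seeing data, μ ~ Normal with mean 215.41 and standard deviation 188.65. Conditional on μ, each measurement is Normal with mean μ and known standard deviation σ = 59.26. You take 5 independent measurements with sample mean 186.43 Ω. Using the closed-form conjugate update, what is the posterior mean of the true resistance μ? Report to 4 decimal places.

For Normal data with known variance σ², a Normal(μ₀, σ₀²) prior on μ is conjugate. Posterior precision = 1/σ₀² + n/σ²; posterior mean is the precision-weighted average of μ₀ and x̄.
n·x̄ = 5·186.43 = 932.15.
σ₀² = 188.65² = 35588.8225, σ² = 59.26² = 3511.7476; σ² + n·σ₀² = 3511.7476 + 5·35588.8225 = 181455.8601.
Posterior mean = (μ₀/σ₀² + n·x̄/σ²)/(1/σ₀² + n/σ²) = (σ²·μ₀ + σ₀²·n·x̄)/(σ² + n·σ₀²) = (3511.7476·215.41 + 35588.8225·932.15)/181455.8601 = 33930586.443891/181455.8601 = 186.9909.

186.9909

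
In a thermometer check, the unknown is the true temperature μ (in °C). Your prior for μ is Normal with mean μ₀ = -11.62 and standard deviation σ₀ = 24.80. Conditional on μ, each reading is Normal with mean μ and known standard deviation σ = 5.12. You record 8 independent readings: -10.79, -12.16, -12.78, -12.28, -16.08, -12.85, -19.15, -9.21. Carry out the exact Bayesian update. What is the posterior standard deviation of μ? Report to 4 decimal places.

1.8054

For Normal data with known variance σ², a Normal(μ₀, σ₀²) prior on μ is conjugate. Posterior precision = 1/σ₀² + n/σ²; posterior mean is the precision-weighted average of μ₀ and x̄.
σ₀² = 24.80² = 615.04, σ² = 5.12² = 26.2144; σ² + n·σ₀² = 26.2144 + 8·615.04 = 4946.5344.
Posterior precision = 1/σ₀² + n/σ² = 1/615.04 + 8/26.2144 = (σ² + n·σ₀²)/(σ₀²σ²) = 4946.5344/(615.04·26.2144); posterior variance σₙ² = σ₀²σ²/(σ² + n·σ₀²) = 615.04·26.2144/4946.5344 = 3.259434.
Posterior SD = √σₙ² = √(615.04·26.2144/4946.5344) = 1.8054.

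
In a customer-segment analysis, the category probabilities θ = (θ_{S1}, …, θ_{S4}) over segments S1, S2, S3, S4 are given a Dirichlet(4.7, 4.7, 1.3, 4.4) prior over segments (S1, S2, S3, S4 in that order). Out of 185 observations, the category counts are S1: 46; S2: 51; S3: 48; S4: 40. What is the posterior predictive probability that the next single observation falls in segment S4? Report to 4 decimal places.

The Dirichlet prior is conjugate to the Multinomial likelihood: each posterior αⱼ = prior αⱼ + observed count nⱼ.
Posterior concentration: (50.7, 55.7, 49.3, 44.4), total = 200.1.
P(next = S4 | data) = α_{S4}/Σα = 0.2219.

0.2219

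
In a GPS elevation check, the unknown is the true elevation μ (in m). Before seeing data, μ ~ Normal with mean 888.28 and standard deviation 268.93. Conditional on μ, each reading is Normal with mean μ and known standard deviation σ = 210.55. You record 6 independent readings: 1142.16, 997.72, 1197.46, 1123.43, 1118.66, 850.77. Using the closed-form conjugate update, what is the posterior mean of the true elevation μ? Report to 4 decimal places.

1054.6987

For Normal data with known variance σ², a Normal(μ₀, σ₀²) prior on μ is conjugate. Posterior precision = 1/σ₀² + n/σ²; posterior mean is the precision-weighted average of μ₀ and x̄.
Σxᵢ = 1142.16 + 997.72 + 1197.46 + 1123.43 + 1118.66 + 850.77 = 6430.2, so n·x̄ = 6430.2.
σ₀² = 268.93² = 72323.3449, σ² = 210.55² = 44331.3025; σ² + n·σ₀² = 44331.3025 + 6·72323.3449 = 478271.3719.
Posterior mean = (μ₀/σ₀² + n·x̄/σ²)/(1/σ₀² + n/σ²) = (σ²·μ₀ + σ₀²·n·x̄)/(σ² + n·σ₀²) = (44331.3025·888.28 + 72323.3449·6430.2)/478271.3719 = 504432181.76068/478271.3719 = 1054.6987.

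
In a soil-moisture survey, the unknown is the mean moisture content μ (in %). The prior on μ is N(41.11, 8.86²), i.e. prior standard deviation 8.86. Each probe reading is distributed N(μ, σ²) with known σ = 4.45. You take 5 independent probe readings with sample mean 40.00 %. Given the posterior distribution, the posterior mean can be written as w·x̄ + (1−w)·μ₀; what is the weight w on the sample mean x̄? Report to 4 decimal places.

For Normal data with known variance σ², a Normal(μ₀, σ₀²) prior on μ is conjugate. Posterior precision = 1/σ₀² + n/σ²; posterior mean is the precision-weighted average of μ₀ and x̄.
σ₀² = 8.86² = 78.4996, σ² = 4.45² = 19.8025. Prior precision 1/σ₀² = 1/78.4996; data precision n/σ² = 5/19.8025.
w = (n/σ²)/(1/σ₀² + n/σ²) = n·σ₀²/(σ² + n·σ₀²) = 5·78.4996/(19.8025 + 5·78.4996) = 392.498/412.3005 = 0.9520.

0.9520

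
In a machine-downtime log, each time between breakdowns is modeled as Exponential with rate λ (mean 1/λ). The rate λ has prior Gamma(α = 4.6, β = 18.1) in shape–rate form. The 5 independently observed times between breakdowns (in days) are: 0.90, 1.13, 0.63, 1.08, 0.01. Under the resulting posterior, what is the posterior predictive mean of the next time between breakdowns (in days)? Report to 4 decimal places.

2.5407

With a Gamma(shape α, rate β) prior on the exponential rate λ, the posterior after n observations with total T = Σxᵢ is Gamma(α+n, β+T).
Sum of observations T = 3.75 days; n = 5.
Posterior: Gamma(4.6+5, 18.1+3.75) = Gamma(9.6, 21.85).
The predictive distribution for the next observation is Lomax; its mean is β/(α−1) = 21.85/8.6 = 2.5407.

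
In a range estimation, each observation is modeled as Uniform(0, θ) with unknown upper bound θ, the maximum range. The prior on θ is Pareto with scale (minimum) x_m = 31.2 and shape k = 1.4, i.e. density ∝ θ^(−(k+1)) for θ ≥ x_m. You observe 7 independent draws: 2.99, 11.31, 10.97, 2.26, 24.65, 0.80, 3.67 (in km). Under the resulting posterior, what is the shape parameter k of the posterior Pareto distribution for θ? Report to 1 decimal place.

A Pareto(scale x_m, shape k) prior on the upper bound θ of Uniform(0, θ) is conjugate: posterior is Pareto(max(x_m, max xᵢ), k + n).
Sample maximum = 24.65; prior scale x_m = 31.2 → posterior scale = max = 31.20.
Posterior shape = 1.4 + 7 = 8.4.
Posterior shape k = 8.4.

8.4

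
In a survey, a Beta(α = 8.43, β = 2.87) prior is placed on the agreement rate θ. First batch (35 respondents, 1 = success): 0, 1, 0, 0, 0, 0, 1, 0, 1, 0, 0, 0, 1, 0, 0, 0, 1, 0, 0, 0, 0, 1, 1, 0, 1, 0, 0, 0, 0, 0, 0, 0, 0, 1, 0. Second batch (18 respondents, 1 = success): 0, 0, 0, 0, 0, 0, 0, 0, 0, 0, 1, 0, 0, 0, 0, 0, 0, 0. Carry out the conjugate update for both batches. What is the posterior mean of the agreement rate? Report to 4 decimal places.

0.2866

The Beta prior is conjugate to a Binomial/Bernoulli likelihood; the update adds successes to α and failures to β.
After batch 1: Beta(8.43+9, 2.87+26) = Beta(17.43, 28.87).
After batch 2: Beta(17.43+1, 28.87+17) = Beta(18.43, 45.87).
Posterior mean = α/(α+β) = 18.43/64.30 = 0.2866.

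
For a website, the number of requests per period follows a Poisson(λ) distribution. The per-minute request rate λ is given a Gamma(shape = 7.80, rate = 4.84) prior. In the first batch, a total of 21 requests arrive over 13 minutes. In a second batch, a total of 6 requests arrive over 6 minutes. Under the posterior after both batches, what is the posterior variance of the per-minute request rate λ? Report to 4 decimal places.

0.0612

With a Gamma(shape α, rate β) prior, the Poisson likelihood is conjugate: the posterior is Gamma(α + ΣXᵢ, β + n).
After batch 1: Gamma(α+S, β+n) = Gamma(7.80+21, 4.84+13) = Gamma(28.80, 17.84).
After batch 2: Gamma(α+S, β+n) = Gamma(28.80+6, 17.84+6) = Gamma(34.80, 23.84).
Var = α/β² = 34.80/23.84² = 0.0612.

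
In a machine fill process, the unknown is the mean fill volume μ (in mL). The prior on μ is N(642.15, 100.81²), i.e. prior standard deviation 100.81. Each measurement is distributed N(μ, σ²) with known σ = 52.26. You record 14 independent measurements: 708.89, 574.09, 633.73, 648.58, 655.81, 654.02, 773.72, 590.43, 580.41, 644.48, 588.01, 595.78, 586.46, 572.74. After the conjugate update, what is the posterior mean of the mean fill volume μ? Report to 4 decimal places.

For Normal data with known variance σ², a Normal(μ₀, σ₀²) prior on μ is conjugate. Posterior precision = 1/σ₀² + n/σ²; posterior mean is the precision-weighted average of μ₀ and x̄.
Σxᵢ = 708.89 + 574.09 + 633.73 + 648.58 + 655.81 + 654.02 + 773.72 + 590.43 + 580.41 + 644.48 + 588.01 + 595.78 + 586.46 + 572.74 = 8807.15, so n·x̄ = 8807.15.
σ₀² = 100.81² = 10162.6561, σ² = 52.26² = 2731.1076; σ² + n·σ₀² = 2731.1076 + 14·10162.6561 = 145008.293.
Posterior mean = (μ₀/σ₀² + n·x̄/σ²)/(1/σ₀² + n/σ²) = (σ²·μ₀ + σ₀²·n·x̄)/(σ² + n·σ₀²) = (2731.1076·642.15 + 10162.6561·8807.15)/145008.293 = 91257817.416455/145008.293 = 629.3283.

629.3283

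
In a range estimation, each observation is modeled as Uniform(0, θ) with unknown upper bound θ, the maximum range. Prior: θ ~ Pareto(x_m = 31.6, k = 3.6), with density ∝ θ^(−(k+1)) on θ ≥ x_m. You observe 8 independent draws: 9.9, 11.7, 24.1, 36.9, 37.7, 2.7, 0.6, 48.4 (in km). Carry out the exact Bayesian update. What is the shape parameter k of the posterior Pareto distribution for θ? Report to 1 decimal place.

A Pareto(scale x_m, shape k) prior on the upper bound θ of Uniform(0, θ) is conjugate: posterior is Pareto(max(x_m, max xᵢ), k + n).
Sample maximum = 48.4; prior scale x_m = 31.6 → posterior scale = max = 48.4.
Posterior shape = 3.6 + 8 = 11.6.
Posterior shape k = 11.6.

11.6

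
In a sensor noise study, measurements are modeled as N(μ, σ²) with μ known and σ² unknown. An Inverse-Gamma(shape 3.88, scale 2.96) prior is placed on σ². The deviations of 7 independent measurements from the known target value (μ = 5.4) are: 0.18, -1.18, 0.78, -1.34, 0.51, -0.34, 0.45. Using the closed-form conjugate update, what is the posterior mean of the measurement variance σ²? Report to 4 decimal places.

0.8093

With known mean μ and an Inverse-Gamma(α, β) prior on σ², the Normal likelihood is conjugate: posterior is Inv-Gamma(α + n/2, β + Σ(xᵢ−μ)²/2).
Σ(xᵢ−μ)² = (0.18)² + (-1.18)² + (0.78)² + (-1.34)² + (0.51)² + (-0.34)² + (0.45)² = 4.4070.
Posterior: Inv-Gamma(3.88 + 7/2, 2.96 + 4.4070/2) = Inv-Gamma(7.38, 5.16350).
E[σ²|data] = β/(α−1) = 5.16350/6.38 = 0.8093.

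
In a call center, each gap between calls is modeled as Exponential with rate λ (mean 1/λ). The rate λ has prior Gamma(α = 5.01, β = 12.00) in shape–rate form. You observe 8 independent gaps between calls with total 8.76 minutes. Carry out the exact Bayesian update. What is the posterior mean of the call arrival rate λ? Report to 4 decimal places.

0.6267

With a Gamma(shape α, rate β) prior on the exponential rate λ, the posterior after n observations with total T = Σxᵢ is Gamma(α+n, β+T).
Posterior: Gamma(5.01+8, 12.00+8.76) = Gamma(13.01, 20.76).
Posterior mean of λ = α/β = 13.01/20.76 = 0.6267.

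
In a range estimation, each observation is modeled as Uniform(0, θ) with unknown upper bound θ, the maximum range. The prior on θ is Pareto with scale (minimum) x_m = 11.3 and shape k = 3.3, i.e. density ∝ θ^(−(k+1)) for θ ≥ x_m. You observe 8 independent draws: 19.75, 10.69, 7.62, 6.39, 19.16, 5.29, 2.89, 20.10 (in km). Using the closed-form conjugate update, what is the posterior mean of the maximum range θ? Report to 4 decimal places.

A Pareto(scale x_m, shape k) prior on the upper bound θ of Uniform(0, θ) is conjugate: posterior is Pareto(max(x_m, max xᵢ), k + n).
Sample maximum = 20.10; prior scale x_m = 11.3 → posterior scale = max = 20.10.
Posterior shape = 3.3 + 8 = 11.3.
E[θ|data] = k·x_m/(k−1) = 11.3·20.10/10.3 = 22.0515.

22.0515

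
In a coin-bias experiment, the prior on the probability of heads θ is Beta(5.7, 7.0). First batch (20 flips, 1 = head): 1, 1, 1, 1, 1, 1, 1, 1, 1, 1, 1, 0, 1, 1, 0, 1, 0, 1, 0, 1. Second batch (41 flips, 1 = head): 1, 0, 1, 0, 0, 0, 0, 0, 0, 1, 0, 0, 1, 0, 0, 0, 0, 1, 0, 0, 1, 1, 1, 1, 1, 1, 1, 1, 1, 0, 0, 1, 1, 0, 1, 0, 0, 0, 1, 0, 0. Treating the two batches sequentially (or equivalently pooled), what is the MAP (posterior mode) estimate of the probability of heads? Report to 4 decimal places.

0.5397

The Beta prior is conjugate to a Binomial/Bernoulli likelihood; the update adds successes to α and failures to β.
After batch 1: Beta(5.7+16, 7.0+4) = Beta(21.7, 11.0).
After batch 2: Beta(21.7+18, 11.0+23) = Beta(39.7, 34.0).
Mode of Beta(a,b) for a,b>1 is (a−1)/(a+b−2) = 38.7/71.7 = 0.5397.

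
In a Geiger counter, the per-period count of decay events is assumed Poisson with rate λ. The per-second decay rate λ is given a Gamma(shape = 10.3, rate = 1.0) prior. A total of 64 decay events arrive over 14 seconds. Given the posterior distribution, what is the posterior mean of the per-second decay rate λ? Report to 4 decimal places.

With a Gamma(shape α, rate β) prior, the Poisson likelihood is conjugate: the posterior is Gamma(α + ΣXᵢ, β + n).
Posterior: Gamma(α+S, β+n) = Gamma(10.3+64, 1.0+14) = Gamma(74.3, 15.0).
Posterior mean = α/β = 74.3/15.0 = 4.9533.

4.9533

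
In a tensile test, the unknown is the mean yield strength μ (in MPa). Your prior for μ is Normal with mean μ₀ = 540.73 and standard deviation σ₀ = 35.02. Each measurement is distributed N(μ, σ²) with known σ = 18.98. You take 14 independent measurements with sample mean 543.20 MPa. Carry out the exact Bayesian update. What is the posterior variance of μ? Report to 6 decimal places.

For Normal data with known variance σ², a Normal(μ₀, σ₀²) prior on μ is conjugate. Posterior precision = 1/σ₀² + n/σ²; posterior mean is the precision-weighted average of μ₀ and x̄.
σ₀² = 35.02² = 1226.4004, σ² = 18.98² = 360.2404; σ² + n·σ₀² = 360.2404 + 14·1226.4004 = 17529.846.
Posterior precision = 1/σ₀² + n/σ² = 1/1226.4004 + 14/360.2404 = (σ² + n·σ₀²)/(σ₀²σ²) = 17529.846/(1226.4004·360.2404); posterior variance σₙ² = σ₀²σ²/(σ² + n·σ₀²) = 1226.4004·360.2404/17529.846 = 25.202673.

25.202673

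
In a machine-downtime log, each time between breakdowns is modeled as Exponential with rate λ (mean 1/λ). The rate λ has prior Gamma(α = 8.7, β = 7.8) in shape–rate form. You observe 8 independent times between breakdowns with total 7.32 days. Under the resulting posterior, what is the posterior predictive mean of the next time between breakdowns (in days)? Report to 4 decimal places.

0.9631

With a Gamma(shape α, rate β) prior on the exponential rate λ, the posterior after n observations with total T = Σxᵢ is Gamma(α+n, β+T).
Posterior: Gamma(8.7+8, 7.8+7.32) = Gamma(16.7, 15.12).
The predictive distribution for the next observation is Lomax; its mean is β/(α−1) = 15.12/15.7 = 0.9631.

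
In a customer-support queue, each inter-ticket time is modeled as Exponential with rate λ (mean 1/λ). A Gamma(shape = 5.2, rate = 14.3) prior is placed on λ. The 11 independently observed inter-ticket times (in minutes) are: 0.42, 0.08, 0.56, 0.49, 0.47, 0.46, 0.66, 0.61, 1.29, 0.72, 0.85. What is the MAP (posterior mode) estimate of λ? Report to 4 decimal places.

With a Gamma(shape α, rate β) prior on the exponential rate λ, the posterior after n observations with total T = Σxᵢ is Gamma(α+n, β+T).
Sum of observations T = 6.61 minutes; n = 11.
Posterior: Gamma(5.2+11, 14.3+6.61) = Gamma(16.2, 20.91).
Mode = (α−1)/β = 0.7269.

0.7269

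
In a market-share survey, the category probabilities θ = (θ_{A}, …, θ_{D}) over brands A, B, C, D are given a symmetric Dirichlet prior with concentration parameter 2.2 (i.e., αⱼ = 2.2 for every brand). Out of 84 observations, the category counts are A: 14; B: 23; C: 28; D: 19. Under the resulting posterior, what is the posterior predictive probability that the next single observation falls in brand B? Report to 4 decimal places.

0.2716

The Dirichlet prior is conjugate to the Multinomial likelihood: each posterior αⱼ = prior αⱼ + observed count nⱼ.
Posterior concentration: (16.2, 25.2, 30.2, 21.2), total = 92.8.
P(next = B | data) = α_{B}/Σα = 0.2716.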